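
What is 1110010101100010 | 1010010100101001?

OR: 1 when either bit is 1
  1110010101100010
| 1010010100101001
------------------
  1110010101101011
Decimal: 58722 | 42281 = 58731



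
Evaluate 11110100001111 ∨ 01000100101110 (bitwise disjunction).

OR: 1 when either bit is 1
  11110100001111
| 01000100101110
----------------
  11110100101111
Decimal: 15631 | 4398 = 15663



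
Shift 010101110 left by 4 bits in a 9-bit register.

Original: 010101110 (decimal 174)
Shift left by 4 positions
Append 4 zeros on the right and drop the 4 high bits that overflow the 9-bit width
Result: 011100000 (decimal 224)
Equivalent: 174 << 4 = 174 × 2^4 = 2784, truncated to 9 bits = 224



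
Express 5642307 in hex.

Using repeated division by 16 (digits 10–15 are A–F):
5642307 ÷ 16 = 352644 remainder 3
352644 ÷ 16 = 22040 remainder 4
22040 ÷ 16 = 1377 remainder 8
1377 ÷ 16 = 86 remainder 1
86 ÷ 16 = 5 remainder 6
5 ÷ 16 = 0 remainder 5
Reading remainders bottom to top: 561843



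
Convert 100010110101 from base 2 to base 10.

Sum of powers of 2 for each 1-bit:
2^0 + 2^2 + 2^4 + 2^5 + 2^7 + 2^11
= 1 + 4 + 16 + 32 + 128 + 2048
= 2229



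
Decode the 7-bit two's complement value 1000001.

Binary: 1000001
Sign bit: 1 (negative)
Invert: 0111110
Add 1:  0111111
Magnitude: 0111111 = 32 + 16 + 8 + 4 + 2 + 1 = 63
Value: -63



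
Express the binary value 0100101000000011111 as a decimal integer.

Sum of powers of 2 for each 1-bit:
2^0 + 2^1 + 2^2 + 2^3 + 2^4 + 2^12 + 2^14 + 2^17
= 1 + 2 + 4 + 8 + 16 + 4096 + 16384 + 131072
= 151583



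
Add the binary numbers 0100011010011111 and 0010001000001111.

Add column by column from the right: bit + bit + carry-in; write the sum mod 2, carry 1 when the sum is 2 or 3.
carry:  0000110000111110
        0100011010011111
+       0010001000001111
------------------------
       00110100010101110
(the carry out of the leftmost column, 0, becomes the leading bit)
Decimal check:
  0100011010011111 = 16384 + 1024 + 512 + 128 + 16 + 8 + 4 + 2 + 1 = 18079
  0010001000001111 = 8192 + 512 + 8 + 4 + 2 + 1 = 8719
  18079 + 8719 = 26798, and 00110100010101110 = 16384 + 8192 + 2048 + 128 + 32 + 8 + 4 + 2 = 26798 ✓



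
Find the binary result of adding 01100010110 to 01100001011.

Add column by column from the right: bit + bit + carry-in; write the sum mod 2, carry 1 when the sum is 2 or 3.
carry:  11000111100
        01100010110
+       01100001011
-------------------
       011000100001
(the carry out of the leftmost column, 0, becomes the leading bit)
Decimal check:
  01100010110 = 512 + 256 + 16 + 4 + 2 = 790
  01100001011 = 512 + 256 + 8 + 2 + 1 = 779
  790 + 779 = 1569, and 011000100001 = 1024 + 512 + 32 + 1 = 1569 ✓



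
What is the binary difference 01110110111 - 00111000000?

Method 1 - Direct subtraction (column by column from the right: bit − bit − borrow-in; if negative, add 2 and borrow 1 from the next column):
borrow: 01110000000
        01110110111
-       00111000000
-------------------
        00111110111

Method 2 - Add two's complement:
Two's complement of 00111000000: invert → 11000111111, add 1 → 11001000000
  01110110111
+ 11001000000
-------------
 100111110111  (end carry out of the top bit = 1)
Discarding the end carry: 00111110111
Decimal check:
  01110110111 = 512 + 256 + 128 + 32 + 16 + 4 + 2 + 1 = 951
  00111000000 = 256 + 128 + 64 = 448
  951 - 448 = 503, and 00111110111 = 256 + 128 + 64 + 32 + 16 + 4 + 2 + 1 = 503 ✓



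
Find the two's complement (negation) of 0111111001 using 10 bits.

Original: 0111111001
Step 1 - Invert all bits: 1000000110
Step 2 - Add 1: 1000000111
Verification: 0111111001 + 1000000111 = 10000000000; discarding the end carry (carry out of the top bit) leaves the 10-bit value 0000000000, as required for x + (-x)



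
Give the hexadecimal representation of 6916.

Using repeated division by 16 (digits 10–15 are A–F):
6916 ÷ 16 = 432 remainder 4
432 ÷ 16 = 27 remainder 0
27 ÷ 16 = 1 remainder 11 (B)
1 ÷ 16 = 0 remainder 1
Reading remainders bottom to top: 1B04



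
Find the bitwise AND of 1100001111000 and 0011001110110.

AND: 1 only when both bits are 1
  1100001111000
& 0011001110110
---------------
  0000001110000
Decimal: 6264 & 1654 = 112



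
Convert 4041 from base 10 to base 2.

Using repeated division by 2:
4041 ÷ 2 = 2020 remainder 1
2020 ÷ 2 = 1010 remainder 0
1010 ÷ 2 = 505 remainder 0
505 ÷ 2 = 252 remainder 1
252 ÷ 2 = 126 remainder 0
126 ÷ 2 = 63 remainder 0
63 ÷ 2 = 31 remainder 1
31 ÷ 2 = 15 remainder 1
15 ÷ 2 = 7 remainder 1
7 ÷ 2 = 3 remainder 1
3 ÷ 2 = 1 remainder 1
1 ÷ 2 = 0 remainder 1
Reading remainders bottom to top: 111111001001



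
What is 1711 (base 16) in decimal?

Expand by place value (powers of 16):
1711 = 1 × 16^3 + 7 × 16^2 + 1 × 16^1 + 1 × 16^0
= 1 × 4096 + 7 × 256 + 1 × 16 + 1 × 1
= 4096 + 1792 + 16 + 1
= 5905



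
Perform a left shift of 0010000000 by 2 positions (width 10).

Original: 0010000000 (decimal 128)
Shift left by 2 positions
Append 2 zeros on the right
Result: 1000000000 (decimal 512)
Equivalent: 128 << 2 = 128 × 2^2 = 512



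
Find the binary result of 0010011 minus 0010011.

Method 1 - Direct subtraction (column by column from the right: bit − bit − borrow-in; if negative, add 2 and borrow 1 from the next column):
borrow: 0000000
        0010011
-       0010011
---------------
        0000000

Method 2 - Add two's complement:
Two's complement of 0010011: invert → 1101100, add 1 → 1101101
  0010011
+ 1101101
---------
 10000000  (end carry out of the top bit = 1)
Discarding the end carry: 0000000
Decimal check:
  0010011 = 16 + 2 + 1 = 19
  0010011 = 16 + 2 + 1 = 19
  19 - 19 = 0, and 0000000 = 0 ✓



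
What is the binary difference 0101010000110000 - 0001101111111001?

Method 1 - Direct subtraction (column by column from the right: bit − bit − borrow-in; if negative, add 2 and borrow 1 from the next column):
borrow: 0111011111111110
        0101010000110000
-       0001101111111001
------------------------
        0011100000110111

Method 2 - Add two's complement:
Two's complement of 0001101111111001: invert → 1110010000000110, add 1 → 1110010000000111
  0101010000110000
+ 1110010000000111
------------------
 10011100000110111  (end carry out of the top bit = 1)
Discarding the end carry: 0011100000110111
Decimal check:
  0101010000110000 = 16384 + 4096 + 1024 + 32 + 16 = 21552
  0001101111111001 = 4096 + 2048 + 512 + 256 + 128 + 64 + 32 + 16 + 8 + 1 = 7161
  21552 - 7161 = 14391, and 0011100000110111 = 8192 + 4096 + 2048 + 32 + 16 + 4 + 2 + 1 = 14391 ✓



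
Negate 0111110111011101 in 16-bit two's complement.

Original: 0111110111011101
Step 1 - Invert all bits: 1000001000100010
Step 2 - Add 1: 1000001000100011
Verification: 0111110111011101 + 1000001000100011 = 10000000000000000; discarding the end carry (carry out of the top bit) leaves the 16-bit value 0000000000000000, as required for x + (-x)



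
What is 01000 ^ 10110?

XOR: 1 when bits differ
  01000
^ 10110
-------
  11110
Decimal: 8 ^ 22 = 30



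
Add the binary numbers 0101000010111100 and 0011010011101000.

Add column by column from the right: bit + bit + carry-in; write the sum mod 2, carry 1 when the sum is 2 or 3.
carry:  1110000111110000
        0101000010111100
+       0011010011101000
------------------------
       01000010110100100
(the carry out of the leftmost column, 0, becomes the leading bit)
Decimal check:
  0101000010111100 = 16384 + 4096 + 128 + 32 + 16 + 8 + 4 = 20668
  0011010011101000 = 8192 + 4096 + 1024 + 128 + 64 + 32 + 8 = 13544
  20668 + 13544 = 34212, and 01000010110100100 = 32768 + 1024 + 256 + 128 + 32 + 4 = 34212 ✓



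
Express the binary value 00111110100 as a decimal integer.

Sum of powers of 2 for each 1-bit:
2^2 + 2^4 + 2^5 + 2^6 + 2^7 + 2^8
= 4 + 16 + 32 + 64 + 128 + 256
= 500



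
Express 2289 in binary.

Using repeated division by 2:
2289 ÷ 2 = 1144 remainder 1
1144 ÷ 2 = 572 remainder 0
572 ÷ 2 = 286 remainder 0
286 ÷ 2 = 143 remainder 0
143 ÷ 2 = 71 remainder 1
71 ÷ 2 = 35 remainder 1
35 ÷ 2 = 17 remainder 1
17 ÷ 2 = 8 remainder 1
8 ÷ 2 = 4 remainder 0
4 ÷ 2 = 2 remainder 0
2 ÷ 2 = 1 remainder 0
1 ÷ 2 = 0 remainder 1
Reading remainders bottom to top: 100011110001



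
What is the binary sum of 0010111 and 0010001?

Add column by column from the right: bit + bit + carry-in; write the sum mod 2, carry 1 when the sum is 2 or 3.
carry:  0101110
        0010111
+       0010001
---------------
       00101000
(the carry out of the leftmost column, 0, becomes the leading bit)
Decimal check:
  0010111 = 16 + 4 + 2 + 1 = 23
  0010001 = 16 + 1 = 17
  23 + 17 = 40, and 00101000 = 32 + 8 = 40 ✓



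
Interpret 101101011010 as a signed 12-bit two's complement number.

Binary: 101101011010
Sign bit: 1 (negative)
Invert: 010010100101
Add 1:  010010100110
Magnitude: 010010100110 = 1024 + 128 + 32 + 4 + 2 = 1190
Value: -1190



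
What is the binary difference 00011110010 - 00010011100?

Method 1 - Direct subtraction (column by column from the right: bit − bit − borrow-in; if negative, add 2 and borrow 1 from the next column):
borrow: 00000111000
        00011110010
-       00010011100
-------------------
        00001010110

Method 2 - Add two's complement:
Two's complement of 00010011100: invert → 11101100011, add 1 → 11101100100
  00011110010
+ 11101100100
-------------
 100001010110  (end carry out of the top bit = 1)
Discarding the end carry: 00001010110
Decimal check:
  00011110010 = 128 + 64 + 32 + 16 + 2 = 242
  00010011100 = 128 + 16 + 8 + 4 = 156
  242 - 156 = 86, and 00001010110 = 64 + 16 + 4 + 2 = 86 ✓



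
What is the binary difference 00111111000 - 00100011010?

Method 1 - Direct subtraction (column by column from the right: bit − bit − borrow-in; if negative, add 2 and borrow 1 from the next column):
borrow: 00000111100
        00111111000
-       00100011010
-------------------
        00011011110

Method 2 - Add two's complement:
Two's complement of 00100011010: invert → 11011100101, add 1 → 11011100110
  00111111000
+ 11011100110
-------------
 100011011110  (end carry out of the top bit = 1)
Discarding the end carry: 00011011110
Decimal check:
  00111111000 = 256 + 128 + 64 + 32 + 16 + 8 = 504
  00100011010 = 256 + 16 + 8 + 2 = 282
  504 - 282 = 222, and 00011011110 = 128 + 64 + 16 + 8 + 4 + 2 = 222 ✓



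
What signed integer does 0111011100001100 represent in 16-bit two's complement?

Binary: 0111011100001100
Sign bit: 0 (non-negative)
Read directly as an unsigned value:
0111011100001100 = 16384 + 8192 + 4096 + 1024 + 512 + 256 + 8 + 4 = 30476
Value: 30476



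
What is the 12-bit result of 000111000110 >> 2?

Original: 000111000110 (decimal 454)
Shift right by 2 positions
Drop the 2 low bits; fill with zeros on the left
Result: 000001110001 (decimal 113)
Equivalent: 454 >> 2 = 454 ÷ 2^2 = 113



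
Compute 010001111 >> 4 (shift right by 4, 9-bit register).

Original: 010001111 (decimal 143)
Shift right by 4 positions
Drop the 4 low bits; fill with zeros on the left
Result: 000001000 (decimal 8)
Equivalent: 143 >> 4 = 143 ÷ 2^4 = 8



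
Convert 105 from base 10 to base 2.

Using repeated division by 2:
105 ÷ 2 = 52 remainder 1
52 ÷ 2 = 26 remainder 0
26 ÷ 2 = 13 remainder 0
13 ÷ 2 = 6 remainder 1
6 ÷ 2 = 3 remainder 0
3 ÷ 2 = 1 remainder 1
1 ÷ 2 = 0 remainder 1
Reading remainders bottom to top: 1101001



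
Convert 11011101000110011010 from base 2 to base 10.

Sum of powers of 2 for each 1-bit:
2^1 + 2^3 + 2^4 + 2^7 + 2^8 + 2^12 + 2^14 + 2^15 + 2^16 + 2^18 + 2^19
= 2 + 8 + 16 + 128 + 256 + 4096 + 16384 + 32768 + 65536 + 262144 + 524288
= 905626



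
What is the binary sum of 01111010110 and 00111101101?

Add column by column from the right: bit + bit + carry-in; write the sum mod 2, carry 1 when the sum is 2 or 3.
carry:  11111111000
        01111010110
+       00111101101
-------------------
       010111000011
(the carry out of the leftmost column, 0, becomes the leading bit)
Decimal check:
  01111010110 = 512 + 256 + 128 + 64 + 16 + 4 + 2 = 982
  00111101101 = 256 + 128 + 64 + 32 + 8 + 4 + 1 = 493
  982 + 493 = 1475, and 010111000011 = 1024 + 256 + 128 + 64 + 2 + 1 = 1475 ✓



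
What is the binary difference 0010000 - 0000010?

Method 1 - Direct subtraction (column by column from the right: bit − bit − borrow-in; if negative, add 2 and borrow 1 from the next column):
borrow: 0011100
        0010000
-       0000010
---------------
        0001110

Method 2 - Add two's complement:
Two's complement of 0000010: invert → 1111101, add 1 → 1111110
  0010000
+ 1111110
---------
 10001110  (end carry out of the top bit = 1)
Discarding the end carry: 0001110
Decimal check:
  0010000 = 16
  0000010 = 2
  16 - 2 = 14, and 0001110 = 8 + 4 + 2 = 14 ✓



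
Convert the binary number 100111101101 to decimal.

Sum of powers of 2 for each 1-bit:
2^0 + 2^2 + 2^3 + 2^5 + 2^6 + 2^7 + 2^8 + 2^11
= 1 + 4 + 8 + 32 + 64 + 128 + 256 + 2048
= 2541



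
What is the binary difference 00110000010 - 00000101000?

Method 1 - Direct subtraction (column by column from the right: bit − bit − borrow-in; if negative, add 2 and borrow 1 from the next column):
borrow: 00011110000
        00110000010
-       00000101000
-------------------
        00101011010

Method 2 - Add two's complement:
Two's complement of 00000101000: invert → 11111010111, add 1 → 11111011000
  00110000010
+ 11111011000
-------------
 100101011010  (end carry out of the top bit = 1)
Discarding the end carry: 00101011010
Decimal check:
  00110000010 = 256 + 128 + 2 = 386
  00000101000 = 32 + 8 = 40
  386 - 40 = 346, and 00101011010 = 256 + 64 + 16 + 8 + 2 = 346 ✓



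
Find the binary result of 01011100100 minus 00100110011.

Method 1 - Direct subtraction (column by column from the right: bit − bit − borrow-in; if negative, add 2 and borrow 1 from the next column):
borrow: 01001100110
        01011100100
-       00100110011
-------------------
        00110110001

Method 2 - Add two's complement:
Two's complement of 00100110011: invert → 11011001100, add 1 → 11011001101
  01011100100
+ 11011001101
-------------
 100110110001  (end carry out of the top bit = 1)
Discarding the end carry: 00110110001
Decimal check:
  01011100100 = 512 + 128 + 64 + 32 + 4 = 740
  00100110011 = 256 + 32 + 16 + 2 + 1 = 307
  740 - 307 = 433, and 00110110001 = 256 + 128 + 32 + 16 + 1 = 433 ✓



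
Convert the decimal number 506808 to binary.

Using repeated division by 2:
506808 ÷ 2 = 253404 remainder 0
253404 ÷ 2 = 126702 remainder 0
126702 ÷ 2 = 63351 remainder 0
63351 ÷ 2 = 31675 remainder 1
31675 ÷ 2 = 15837 remainder 1
15837 ÷ 2 = 7918 remainder 1
7918 ÷ 2 = 3959 remainder 0
3959 ÷ 2 = 1979 remainder 1
1979 ÷ 2 = 989 remainder 1
989 ÷ 2 = 494 remainder 1
494 ÷ 2 = 247 remainder 0
247 ÷ 2 = 123 remainder 1
123 ÷ 2 = 61 remainder 1
61 ÷ 2 = 30 remainder 1
30 ÷ 2 = 15 remainder 0
15 ÷ 2 = 7 remainder 1
7 ÷ 2 = 3 remainder 1
3 ÷ 2 = 1 remainder 1
1 ÷ 2 = 0 remainder 1
Reading remainders bottom to top: 1111011101110111000



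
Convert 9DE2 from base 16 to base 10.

Expand by place value (powers of 16):
Digit values: D = 13, E = 14
9DE2 = 9 × 16^3 + 13 × 16^2 + 14 × 16^1 + 2 × 16^0
= 9 × 4096 + 13 × 256 + 14 × 16 + 2 × 1
= 36864 + 3328 + 224 + 2
= 40418



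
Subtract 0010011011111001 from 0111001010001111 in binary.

Method 1 - Direct subtraction (column by column from the right: bit − bit − borrow-in; if negative, add 2 and borrow 1 from the next column):
borrow: 0001111111100000
        0111001010001111
-       0010011011111001
------------------------
        0100101110010110

Method 2 - Add two's complement:
Two's complement of 0010011011111001: invert → 1101100100000110, add 1 → 1101100100000111
  0111001010001111
+ 1101100100000111
------------------
 10100101110010110  (end carry out of the top bit = 1)
Discarding the end carry: 0100101110010110
Decimal check:
  0111001010001111 = 16384 + 8192 + 4096 + 512 + 128 + 8 + 4 + 2 + 1 = 29327
  0010011011111001 = 8192 + 1024 + 512 + 128 + 64 + 32 + 16 + 8 + 1 = 9977
  29327 - 9977 = 19350, and 0100101110010110 = 16384 + 2048 + 512 + 256 + 128 + 16 + 4 + 2 = 19350 ✓



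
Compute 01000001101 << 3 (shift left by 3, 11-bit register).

Original: 01000001101 (decimal 525)
Shift left by 3 positions
Append 3 zeros on the right and drop the 3 high bits that overflow the 11-bit width
Result: 00001101000 (decimal 104)
Equivalent: 525 << 3 = 525 × 2^3 = 4200, truncated to 11 bits = 104



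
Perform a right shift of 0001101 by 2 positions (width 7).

Original: 0001101 (decimal 13)
Shift right by 2 positions
Drop the 2 low bits; fill with zeros on the left
Result: 0000011 (decimal 3)
Equivalent: 13 >> 2 = 13 ÷ 2^2 = 3



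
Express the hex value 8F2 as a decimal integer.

Expand by place value (powers of 16):
Digit values: F = 15
8F2 = 8 × 16^2 + 15 × 16^1 + 2 × 16^0
= 8 × 256 + 15 × 16 + 2 × 1
= 2048 + 240 + 2
= 2290



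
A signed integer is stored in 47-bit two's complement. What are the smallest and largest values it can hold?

For 47-bit two's complement:
Minimum: -2^46 = -70368744177664
Maximum: 2^46 - 1 = 70368744177663



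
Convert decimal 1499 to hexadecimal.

Using repeated division by 16 (digits 10–15 are A–F):
1499 ÷ 16 = 93 remainder 11 (B)
93 ÷ 16 = 5 remainder 13 (D)
5 ÷ 16 = 0 remainder 5
Reading remainders bottom to top: 5DB



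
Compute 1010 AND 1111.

AND: 1 only when both bits are 1
  1010
& 1111
------
  1010
Decimal: 10 & 15 = 10



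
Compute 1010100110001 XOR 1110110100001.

XOR: 1 when bits differ
  1010100110001
^ 1110110100001
---------------
  0100010010000
Decimal: 5425 ^ 7585 = 2192



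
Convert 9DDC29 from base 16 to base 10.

Expand by place value (powers of 16):
Digit values: D = 13, C = 12
9DDC29 = 9 × 16^5 + 13 × 16^4 + 13 × 16^3 + 12 × 16^2 + 2 × 16^1 + 9 × 16^0
= 9 × 1048576 + 13 × 65536 + 13 × 4096 + 12 × 256 + 2 × 16 + 9 × 1
= 9437184 + 851968 + 53248 + 3072 + 32 + 9
= 10345513



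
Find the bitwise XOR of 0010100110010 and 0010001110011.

XOR: 1 when bits differ
  0010100110010
^ 0010001110011
---------------
  0000101000001
Decimal: 1330 ^ 1139 = 321



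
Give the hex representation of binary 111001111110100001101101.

Group into 4-bit nibbles from right:
  1110 = E
  0111 = 7
  1110 = E
  1000 = 8
  0110 = 6
  1101 = D
Result: E7E86D



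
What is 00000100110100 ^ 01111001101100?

XOR: 1 when bits differ
  00000100110100
^ 01111001101100
----------------
  01111101011000
Decimal: 308 ^ 7788 = 8024



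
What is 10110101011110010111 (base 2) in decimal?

Sum of powers of 2 for each 1-bit:
2^0 + 2^1 + 2^2 + 2^4 + 2^7 + 2^8 + 2^9 + 2^10 + 2^12 + 2^14 + 2^16 + 2^17 + 2^19
= 1 + 2 + 4 + 16 + 128 + 256 + 512 + 1024 + 4096 + 16384 + 65536 + 131072 + 524288
= 743319



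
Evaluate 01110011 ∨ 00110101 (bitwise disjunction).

OR: 1 when either bit is 1
  01110011
| 00110101
----------
  01110111
Decimal: 115 | 53 = 119



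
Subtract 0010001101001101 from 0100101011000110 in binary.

Method 1 - Direct subtraction (column by column from the right: bit − bit − borrow-in; if negative, add 2 and borrow 1 from the next column):
borrow: 0100111011110010
        0100101011000110
-       0010001101001101
------------------------
        0010011101111001

Method 2 - Add two's complement:
Two's complement of 0010001101001101: invert → 1101110010110010, add 1 → 1101110010110011
  0100101011000110
+ 1101110010110011
------------------
 10010011101111001  (end carry out of the top bit = 1)
Discarding the end carry: 0010011101111001
Decimal check:
  0100101011000110 = 16384 + 2048 + 512 + 128 + 64 + 4 + 2 = 19142
  0010001101001101 = 8192 + 512 + 256 + 64 + 8 + 4 + 1 = 9037
  19142 - 9037 = 10105, and 0010011101111001 = 8192 + 1024 + 512 + 256 + 64 + 32 + 16 + 8 + 1 = 10105 ✓



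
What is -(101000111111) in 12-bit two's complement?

Original (sign bit 1, negative): 101000111111
Step 1 - Invert all bits: 010111000000
Step 2 - Add 1: 010111000001
Verification: 101000111111 + 010111000001 = 1000000000000; discarding the end carry (carry out of the top bit) leaves the 12-bit value 000000000000, as required for x + (-x)



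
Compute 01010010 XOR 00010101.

XOR: 1 when bits differ
  01010010
^ 00010101
----------
  01000111
Decimal: 82 ^ 21 = 71



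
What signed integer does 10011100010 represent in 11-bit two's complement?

Binary: 10011100010
Sign bit: 1 (negative)
Invert: 01100011101
Add 1:  01100011110
Magnitude: 01100011110 = 512 + 256 + 16 + 8 + 4 + 2 = 798
Value: -798



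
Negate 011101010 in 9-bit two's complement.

Original: 011101010
Step 1 - Invert all bits: 100010101
Step 2 - Add 1: 100010110
Verification: 011101010 + 100010110 = 1000000000; discarding the end carry (carry out of the top bit) leaves the 9-bit value 000000000, as required for x + (-x)



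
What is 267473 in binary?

Using repeated division by 2:
267473 ÷ 2 = 133736 remainder 1
133736 ÷ 2 = 66868 remainder 0
66868 ÷ 2 = 33434 remainder 0
33434 ÷ 2 = 16717 remainder 0
16717 ÷ 2 = 8358 remainder 1
8358 ÷ 2 = 4179 remainder 0
4179 ÷ 2 = 2089 remainder 1
2089 ÷ 2 = 1044 remainder 1
1044 ÷ 2 = 522 remainder 0
522 ÷ 2 = 261 remainder 0
261 ÷ 2 = 130 remainder 1
130 ÷ 2 = 65 remainder 0
65 ÷ 2 = 32 remainder 1
32 ÷ 2 = 16 remainder 0
16 ÷ 2 = 8 remainder 0
8 ÷ 2 = 4 remainder 0
4 ÷ 2 = 2 remainder 0
2 ÷ 2 = 1 remainder 0
1 ÷ 2 = 0 remainder 1
Reading remainders bottom to top: 1000001010011010001



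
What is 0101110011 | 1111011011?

OR: 1 when either bit is 1
  0101110011
| 1111011011
------------
  1111111011
Decimal: 371 | 987 = 1019



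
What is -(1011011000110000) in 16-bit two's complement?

Original (sign bit 1, negative): 1011011000110000
Step 1 - Invert all bits: 0100100111001111
Step 2 - Add 1: 0100100111010000
Verification: 1011011000110000 + 0100100111010000 = 10000000000000000; discarding the end carry (carry out of the top bit) leaves the 16-bit value 0000000000000000, as required for x + (-x)



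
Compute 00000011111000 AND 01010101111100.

AND: 1 only when both bits are 1
  00000011111000
& 01010101111100
----------------
  00000001111000
Decimal: 248 & 5500 = 120



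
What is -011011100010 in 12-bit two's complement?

Original: 011011100010
Step 1 - Invert all bits: 100100011101
Step 2 - Add 1: 100100011110
Verification: 011011100010 + 100100011110 = 1000000000000; discarding the end carry (carry out of the top bit) leaves the 12-bit value 000000000000, as required for x + (-x)



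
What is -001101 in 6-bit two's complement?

Original: 001101
Step 1 - Invert all bits: 110010
Step 2 - Add 1: 110011
Verification: 001101 + 110011 = 1000000; discarding the end carry (carry out of the top bit) leaves the 6-bit value 000000, as required for x + (-x)



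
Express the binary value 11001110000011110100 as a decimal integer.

Sum of powers of 2 for each 1-bit:
2^2 + 2^4 + 2^5 + 2^6 + 2^7 + 2^13 + 2^14 + 2^15 + 2^18 + 2^19
= 4 + 16 + 32 + 64 + 128 + 8192 + 16384 + 32768 + 262144 + 524288
= 844020



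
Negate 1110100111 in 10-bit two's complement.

Original (sign bit 1, negative): 1110100111
Step 1 - Invert all bits: 0001011000
Step 2 - Add 1: 0001011001
Verification: 1110100111 + 0001011001 = 10000000000; discarding the end carry (carry out of the top bit) leaves the 10-bit value 0000000000, as required for x + (-x)



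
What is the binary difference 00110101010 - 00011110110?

Method 1 - Direct subtraction (column by column from the right: bit − bit − borrow-in; if negative, add 2 and borrow 1 from the next column):
borrow: 00111101000
        00110101010
-       00011110110
-------------------
        00010110100

Method 2 - Add two's complement:
Two's complement of 00011110110: invert → 11100001001, add 1 → 11100001010
  00110101010
+ 11100001010
-------------
 100010110100  (end carry out of the top bit = 1)
Discarding the end carry: 00010110100
Decimal check:
  00110101010 = 256 + 128 + 32 + 8 + 2 = 426
  00011110110 = 128 + 64 + 32 + 16 + 4 + 2 = 246
  426 - 246 = 180, and 00010110100 = 128 + 32 + 16 + 4 = 180 ✓



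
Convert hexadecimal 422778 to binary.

Convert each hex digit to 4 bits:
  4 = 0100
  2 = 0010
  2 = 0010
  7 = 0111
  7 = 0111
  8 = 1000
Concatenate: 010000100010011101111000



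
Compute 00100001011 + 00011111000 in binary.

Add column by column from the right: bit + bit + carry-in; write the sum mod 2, carry 1 when the sum is 2 or 3.
carry:  01111110000
        00100001011
+       00011111000
-------------------
       001000000011
(the carry out of the leftmost column, 0, becomes the leading bit)
Decimal check:
  00100001011 = 256 + 8 + 2 + 1 = 267
  00011111000 = 128 + 64 + 32 + 16 + 8 = 248
  267 + 248 = 515, and 001000000011 = 512 + 2 + 1 = 515 ✓



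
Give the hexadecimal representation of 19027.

Using repeated division by 16 (digits 10–15 are A–F):
19027 ÷ 16 = 1189 remainder 3
1189 ÷ 16 = 74 remainder 5
74 ÷ 16 = 4 remainder 10 (A)
4 ÷ 16 = 0 remainder 4
Reading remainders bottom to top: 4A53



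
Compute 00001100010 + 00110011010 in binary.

Add column by column from the right: bit + bit + carry-in; write the sum mod 2, carry 1 when the sum is 2 or 3.
carry:  00000000100
        00001100010
+       00110011010
-------------------
       000111111100
(the carry out of the leftmost column, 0, becomes the leading bit)
Decimal check:
  00001100010 = 64 + 32 + 2 = 98
  00110011010 = 256 + 128 + 16 + 8 + 2 = 410
  98 + 410 = 508, and 000111111100 = 256 + 128 + 64 + 32 + 16 + 8 + 4 = 508 ✓



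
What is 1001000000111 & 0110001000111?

AND: 1 only when both bits are 1
  1001000000111
& 0110001000111
---------------
  0000000000111
Decimal: 4615 & 3143 = 7



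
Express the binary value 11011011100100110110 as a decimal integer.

Sum of powers of 2 for each 1-bit:
2^1 + 2^2 + 2^4 + 2^5 + 2^8 + 2^11 + 2^12 + 2^13 + 2^15 + 2^16 + 2^18 + 2^19
= 2 + 4 + 16 + 32 + 256 + 2048 + 4096 + 8192 + 32768 + 65536 + 262144 + 524288
= 899382



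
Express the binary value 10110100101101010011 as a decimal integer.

Sum of powers of 2 for each 1-bit:
2^0 + 2^1 + 2^4 + 2^6 + 2^8 + 2^9 + 2^11 + 2^14 + 2^16 + 2^17 + 2^19
= 1 + 2 + 16 + 64 + 256 + 512 + 2048 + 16384 + 65536 + 131072 + 524288
= 740179



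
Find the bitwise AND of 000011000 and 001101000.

AND: 1 only when both bits are 1
  000011000
& 001101000
-----------
  000001000
Decimal: 24 & 104 = 8



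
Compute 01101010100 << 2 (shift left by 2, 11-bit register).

Original: 01101010100 (decimal 852)
Shift left by 2 positions
Append 2 zeros on the right and drop the 2 high bits that overflow the 11-bit width
Result: 10101010000 (decimal 1360)
Equivalent: 852 << 2 = 852 × 2^2 = 3408, truncated to 11 bits = 1360



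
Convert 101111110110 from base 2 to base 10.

Sum of powers of 2 for each 1-bit:
2^1 + 2^2 + 2^4 + 2^5 + 2^6 + 2^7 + 2^8 + 2^9 + 2^11
= 2 + 4 + 16 + 32 + 64 + 128 + 256 + 512 + 2048
= 3062



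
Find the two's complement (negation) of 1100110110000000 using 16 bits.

Original (sign bit 1, negative): 1100110110000000
Step 1 - Invert all bits: 0011001001111111
Step 2 - Add 1: 0011001010000000
Verification: 1100110110000000 + 0011001010000000 = 10000000000000000; discarding the end carry (carry out of the top bit) leaves the 16-bit value 0000000000000000, as required for x + (-x)



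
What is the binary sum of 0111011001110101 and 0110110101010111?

Add column by column from the right: bit + bit + carry-in; write the sum mod 2, carry 1 when the sum is 2 or 3.
carry:  1111100011101110
        0111011001110101
+       0110110101010111
------------------------
       01110001111001100
(the carry out of the leftmost column, 0, becomes the leading bit)
Decimal check:
  0111011001110101 = 16384 + 8192 + 4096 + 1024 + 512 + 64 + 32 + 16 + 4 + 1 = 30325
  0110110101010111 = 16384 + 8192 + 2048 + 1024 + 256 + 64 + 16 + 4 + 2 + 1 = 27991
  30325 + 27991 = 58316, and 01110001111001100 = 32768 + 16384 + 8192 + 512 + 256 + 128 + 64 + 8 + 4 = 58316 ✓



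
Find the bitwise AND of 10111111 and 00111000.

AND: 1 only when both bits are 1
  10111111
& 00111000
----------
  00111000
Decimal: 191 & 56 = 56



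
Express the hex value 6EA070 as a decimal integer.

Expand by place value (powers of 16):
Digit values: E = 14, A = 10
6EA070 = 6 × 16^5 + 14 × 16^4 + 10 × 16^3 + 0 × 16^2 + 7 × 16^1 + 0 × 16^0
= 6 × 1048576 + 14 × 65536 + 10 × 4096 + 0 × 256 + 7 × 16 + 0 × 1
= 6291456 + 917504 + 40960 + 0 + 112 + 0
= 7250032



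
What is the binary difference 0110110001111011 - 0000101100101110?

Method 1 - Direct subtraction (column by column from the right: bit − bit − borrow-in; if negative, add 2 and borrow 1 from the next column):
borrow: 0000011000011000
        0110110001111011
-       0000101100101110
------------------------
        0110000101001101

Method 2 - Add two's complement:
Two's complement of 0000101100101110: invert → 1111010011010001, add 1 → 1111010011010010
  0110110001111011
+ 1111010011010010
------------------
 10110000101001101  (end carry out of the top bit = 1)
Discarding the end carry: 0110000101001101
Decimal check:
  0110110001111011 = 16384 + 8192 + 2048 + 1024 + 64 + 32 + 16 + 8 + 2 + 1 = 27771
  0000101100101110 = 2048 + 512 + 256 + 32 + 8 + 4 + 2 = 2862
  27771 - 2862 = 24909, and 0110000101001101 = 16384 + 8192 + 256 + 64 + 8 + 4 + 1 = 24909 ✓



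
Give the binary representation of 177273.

Using repeated division by 2:
177273 ÷ 2 = 88636 remainder 1
88636 ÷ 2 = 44318 remainder 0
44318 ÷ 2 = 22159 remainder 0
22159 ÷ 2 = 11079 remainder 1
11079 ÷ 2 = 5539 remainder 1
5539 ÷ 2 = 2769 remainder 1
2769 ÷ 2 = 1384 remainder 1
1384 ÷ 2 = 692 remainder 0
692 ÷ 2 = 346 remainder 0
346 ÷ 2 = 173 remainder 0
173 ÷ 2 = 86 remainder 1
86 ÷ 2 = 43 remainder 0
43 ÷ 2 = 21 remainder 1
21 ÷ 2 = 10 remainder 1
10 ÷ 2 = 5 remainder 0
5 ÷ 2 = 2 remainder 1
2 ÷ 2 = 1 remainder 0
1 ÷ 2 = 0 remainder 1
Reading remainders bottom to top: 101011010001111001



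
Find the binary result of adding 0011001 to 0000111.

Add column by column from the right: bit + bit + carry-in; write the sum mod 2, carry 1 when the sum is 2 or 3.
carry:  0111110
        0011001
+       0000111
---------------
       00100000
(the carry out of the leftmost column, 0, becomes the leading bit)
Decimal check:
  0011001 = 16 + 8 + 1 = 25
  0000111 = 4 + 2 + 1 = 7
  25 + 7 = 32, and 00100000 = 32 ✓



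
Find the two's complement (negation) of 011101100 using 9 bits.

Original: 011101100
Step 1 - Invert all bits: 100010011
Step 2 - Add 1: 100010100
Verification: 011101100 + 100010100 = 1000000000; discarding the end carry (carry out of the top bit) leaves the 9-bit value 000000000, as required for x + (-x)



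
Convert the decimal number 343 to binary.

Using repeated division by 2:
343 ÷ 2 = 171 remainder 1
171 ÷ 2 = 85 remainder 1
85 ÷ 2 = 42 remainder 1
42 ÷ 2 = 21 remainder 0
21 ÷ 2 = 10 remainder 1
10 ÷ 2 = 5 remainder 0
5 ÷ 2 = 2 remainder 1
2 ÷ 2 = 1 remainder 0
1 ÷ 2 = 0 remainder 1
Reading remainders bottom to top: 101010111



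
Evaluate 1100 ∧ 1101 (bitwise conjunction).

AND: 1 only when both bits are 1
  1100
& 1101
------
  1100
Decimal: 12 & 13 = 12



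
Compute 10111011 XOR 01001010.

XOR: 1 when bits differ
  10111011
^ 01001010
----------
  11110001
Decimal: 187 ^ 74 = 241



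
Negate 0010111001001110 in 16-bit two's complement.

Original: 0010111001001110
Step 1 - Invert all bits: 1101000110110001
Step 2 - Add 1: 1101000110110010
Verification: 0010111001001110 + 1101000110110010 = 10000000000000000; discarding the end carry (carry out of the top bit) leaves the 16-bit value 0000000000000000, as required for x + (-x)



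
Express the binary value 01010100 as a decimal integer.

Sum of powers of 2 for each 1-bit:
2^2 + 2^4 + 2^6
= 4 + 16 + 64
= 84



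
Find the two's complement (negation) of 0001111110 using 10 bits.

Original: 0001111110
Step 1 - Invert all bits: 1110000001
Step 2 - Add 1: 1110000010
Verification: 0001111110 + 1110000010 = 10000000000; discarding the end carry (carry out of the top bit) leaves the 10-bit value 0000000000, as required for x + (-x)



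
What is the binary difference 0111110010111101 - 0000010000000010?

Method 1 - Direct subtraction (column by column from the right: bit − bit − borrow-in; if negative, add 2 and borrow 1 from the next column):
borrow: 0000000000000100
        0111110010111101
-       0000010000000010
------------------------
        0111100010111011

Method 2 - Add two's complement:
Two's complement of 0000010000000010: invert → 1111101111111101, add 1 → 1111101111111110
  0111110010111101
+ 1111101111111110
------------------
 10111100010111011  (end carry out of the top bit = 1)
Discarding the end carry: 0111100010111011
Decimal check:
  0111110010111101 = 16384 + 8192 + 4096 + 2048 + 1024 + 128 + 32 + 16 + 8 + 4 + 1 = 31933
  0000010000000010 = 1024 + 2 = 1026
  31933 - 1026 = 30907, and 0111100010111011 = 16384 + 8192 + 4096 + 2048 + 128 + 32 + 16 + 8 + 2 + 1 = 30907 ✓



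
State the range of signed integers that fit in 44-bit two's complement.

For 44-bit two's complement:
Minimum: -2^43 = -8796093022208
Maximum: 2^43 - 1 = 8796093022207



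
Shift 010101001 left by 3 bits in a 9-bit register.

Original: 010101001 (decimal 169)
Shift left by 3 positions
Append 3 zeros on the right and drop the 3 high bits that overflow the 9-bit width
Result: 101001000 (decimal 328)
Equivalent: 169 << 3 = 169 × 2^3 = 1352, truncated to 9 bits = 328



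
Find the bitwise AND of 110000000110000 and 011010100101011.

AND: 1 only when both bits are 1
  110000000110000
& 011010100101011
-----------------
  010000000100000
Decimal: 24624 & 13611 = 8224



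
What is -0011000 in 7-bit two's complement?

Original: 0011000
Step 1 - Invert all bits: 1100111
Step 2 - Add 1: 1101000
Verification: 0011000 + 1101000 = 10000000; discarding the end carry (carry out of the top bit) leaves the 7-bit value 0000000, as required for x + (-x)



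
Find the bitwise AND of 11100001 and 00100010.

AND: 1 only when both bits are 1
  11100001
& 00100010
----------
  00100000
Decimal: 225 & 34 = 32



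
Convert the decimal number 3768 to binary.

Using repeated division by 2:
3768 ÷ 2 = 1884 remainder 0
1884 ÷ 2 = 942 remainder 0
942 ÷ 2 = 471 remainder 0
471 ÷ 2 = 235 remainder 1
235 ÷ 2 = 117 remainder 1
117 ÷ 2 = 58 remainder 1
58 ÷ 2 = 29 remainder 0
29 ÷ 2 = 14 remainder 1
14 ÷ 2 = 7 remainder 0
7 ÷ 2 = 3 remainder 1
3 ÷ 2 = 1 remainder 1
1 ÷ 2 = 0 remainder 1
Reading remainders bottom to top: 111010111000



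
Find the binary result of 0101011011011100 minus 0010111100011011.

Method 1 - Direct subtraction (column by column from the right: bit − bit − borrow-in; if negative, add 2 and borrow 1 from the next column):
borrow: 0101111000000110
        0101011011011100
-       0010111100011011
------------------------
        0010011111000001

Method 2 - Add two's complement:
Two's complement of 0010111100011011: invert → 1101000011100100, add 1 → 1101000011100101
  0101011011011100
+ 1101000011100101
------------------
 10010011111000001  (end carry out of the top bit = 1)
Discarding the end carry: 0010011111000001
Decimal check:
  0101011011011100 = 16384 + 4096 + 1024 + 512 + 128 + 64 + 16 + 8 + 4 = 22236
  0010111100011011 = 8192 + 2048 + 1024 + 512 + 256 + 16 + 8 + 2 + 1 = 12059
  22236 - 12059 = 10177, and 0010011111000001 = 8192 + 1024 + 512 + 256 + 128 + 64 + 1 = 10177 ✓



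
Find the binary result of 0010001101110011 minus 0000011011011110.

Method 1 - Direct subtraction (column by column from the right: bit − bit − borrow-in; if negative, add 2 and borrow 1 from the next column):
borrow: 0011100100111000
        0010001101110011
-       0000011011011110
------------------------
        0001110010010101

Method 2 - Add two's complement:
Two's complement of 0000011011011110: invert → 1111100100100001, add 1 → 1111100100100010
  0010001101110011
+ 1111100100100010
------------------
 10001110010010101  (end carry out of the top bit = 1)
Discarding the end carry: 0001110010010101
Decimal check:
  0010001101110011 = 8192 + 512 + 256 + 64 + 32 + 16 + 2 + 1 = 9075
  0000011011011110 = 1024 + 512 + 128 + 64 + 16 + 8 + 4 + 2 = 1758
  9075 - 1758 = 7317, and 0001110010010101 = 4096 + 2048 + 1024 + 128 + 16 + 4 + 1 = 7317 ✓



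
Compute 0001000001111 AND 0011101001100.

AND: 1 only when both bits are 1
  0001000001111
& 0011101001100
---------------
  0001000001100
Decimal: 527 & 1868 = 524



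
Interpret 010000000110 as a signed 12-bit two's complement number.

Binary: 010000000110
Sign bit: 0 (non-negative)
Read directly as an unsigned value:
010000000110 = 1024 + 4 + 2 = 1030
Value: 1030



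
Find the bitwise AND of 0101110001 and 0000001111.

AND: 1 only when both bits are 1
  0101110001
& 0000001111
------------
  0000000001
Decimal: 369 & 15 = 1



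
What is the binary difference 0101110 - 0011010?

Method 1 - Direct subtraction (column by column from the right: bit − bit − borrow-in; if negative, add 2 and borrow 1 from the next column):
borrow: 0100000
        0101110
-       0011010
---------------
        0010100

Method 2 - Add two's complement:
Two's complement of 0011010: invert → 1100101, add 1 → 1100110
  0101110
+ 1100110
---------
 10010100  (end carry out of the top bit = 1)
Discarding the end carry: 0010100
Decimal check:
  0101110 = 32 + 8 + 4 + 2 = 46
  0011010 = 16 + 8 + 2 = 26
  46 - 26 = 20, and 0010100 = 16 + 4 = 20 ✓



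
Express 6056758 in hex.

Using repeated division by 16 (digits 10–15 are A–F):
6056758 ÷ 16 = 378547 remainder 6
378547 ÷ 16 = 23659 remainder 3
23659 ÷ 16 = 1478 remainder 11 (B)
1478 ÷ 16 = 92 remainder 6
92 ÷ 16 = 5 remainder 12 (C)
5 ÷ 16 = 0 remainder 5
Reading remainders bottom to top: 5C6B36



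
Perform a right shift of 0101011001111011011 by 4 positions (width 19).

Original: 0101011001111011011 (decimal 177115)
Shift right by 4 positions
Drop the 4 low bits; fill with zeros on the left
Result: 0000010101100111101 (decimal 11069)
Equivalent: 177115 >> 4 = 177115 ÷ 2^4 = 11069



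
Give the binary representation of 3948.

Using repeated division by 2:
3948 ÷ 2 = 1974 remainder 0
1974 ÷ 2 = 987 remainder 0
987 ÷ 2 = 493 remainder 1
493 ÷ 2 = 246 remainder 1
246 ÷ 2 = 123 remainder 0
123 ÷ 2 = 61 remainder 1
61 ÷ 2 = 30 remainder 1
30 ÷ 2 = 15 remainder 0
15 ÷ 2 = 7 remainder 1
7 ÷ 2 = 3 remainder 1
3 ÷ 2 = 1 remainder 1
1 ÷ 2 = 0 remainder 1
Reading remainders bottom to top: 111101101100



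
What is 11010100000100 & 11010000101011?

AND: 1 only when both bits are 1
  11010100000100
& 11010000101011
----------------
  11010000000000
Decimal: 13572 & 13355 = 13312



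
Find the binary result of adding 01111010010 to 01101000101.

Add column by column from the right: bit + bit + carry-in; write the sum mod 2, carry 1 when the sum is 2 or 3.
carry:  11110000000
        01111010010
+       01101000101
-------------------
       011100010111
(the carry out of the leftmost column, 0, becomes the leading bit)
Decimal check:
  01111010010 = 512 + 256 + 128 + 64 + 16 + 2 = 978
  01101000101 = 512 + 256 + 64 + 4 + 1 = 837
  978 + 837 = 1815, and 011100010111 = 1024 + 512 + 256 + 16 + 4 + 2 + 1 = 1815 ✓



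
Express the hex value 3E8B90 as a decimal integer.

Expand by place value (powers of 16):
Digit values: E = 14, B = 11
3E8B90 = 3 × 16^5 + 14 × 16^4 + 8 × 16^3 + 11 × 16^2 + 9 × 16^1 + 0 × 16^0
= 3 × 1048576 + 14 × 65536 + 8 × 4096 + 11 × 256 + 9 × 16 + 0 × 1
= 3145728 + 917504 + 32768 + 2816 + 144 + 0
= 4098960



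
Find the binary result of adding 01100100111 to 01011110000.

Add column by column from the right: bit + bit + carry-in; write the sum mod 2, carry 1 when the sum is 2 or 3.
carry:  11111000000
        01100100111
+       01011110000
-------------------
       011000010111
(the carry out of the leftmost column, 0, becomes the leading bit)
Decimal check:
  01100100111 = 512 + 256 + 32 + 4 + 2 + 1 = 807
  01011110000 = 512 + 128 + 64 + 32 + 16 = 752
  807 + 752 = 1559, and 011000010111 = 1024 + 512 + 16 + 4 + 2 + 1 = 1559 ✓

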